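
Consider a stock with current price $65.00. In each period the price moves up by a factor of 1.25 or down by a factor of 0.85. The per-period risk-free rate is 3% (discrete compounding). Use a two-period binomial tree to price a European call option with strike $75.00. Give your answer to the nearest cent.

Risk-neutral probability p = (1 + 0.03 − 0.85)/(1.25 − 0.85) = 0.1800/0.4000 = 0.4500
Terminal stock prices: S_uu = 101.6, S_ud = 69.06, S_dd = 46.96
Terminal payoffs (S − K): max(26.56, 0) = 26.56, max(-5.938, 0) = 0, max(-28.04, 0) = 0
Node u (S = 81.25): V_u = 1/1.03·[0.4500·26.5625 + 0.5500·0.0000] = 11.6050
Node d (S = 55.25): V_d = 1/1.03·[0.4500·0.0000 + 0.5500·0.0000] = 0.0000
Node 0 (S = 65): V_0 = 1/1.03·[0.4500·11.6050 + 0.5500·0.0000] = 5.0701

$5.07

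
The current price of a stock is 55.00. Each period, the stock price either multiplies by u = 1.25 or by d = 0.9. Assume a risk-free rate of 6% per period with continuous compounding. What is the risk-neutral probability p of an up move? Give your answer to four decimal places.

Risk-neutral probability p = (e^0.06 − 0.9)/(1.25 − 0.9) = 0.1618/0.3500 = 0.4624

p = 0.4624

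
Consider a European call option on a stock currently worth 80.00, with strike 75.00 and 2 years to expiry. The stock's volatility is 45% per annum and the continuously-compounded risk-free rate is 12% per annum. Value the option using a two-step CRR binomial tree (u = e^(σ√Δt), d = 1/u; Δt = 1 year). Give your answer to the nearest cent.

28.50

CRR parameters: u = e^(σ√Δt) = e^(0.45·√1) = 1.5683, d = 1/u = 0.6376
Per-period rate: rΔt = 0.12·1 = 0.12, so R = e^0.12 = 1.1275
Risk-neutral probability p = (e^0.12 − 0.6376)/(1.5683 − 0.6376) = 0.4899/0.9307 = 0.5264
Terminal stock prices: S_uu = 196.8, S_ud = 80, S_dd = 32.53
Terminal payoffs (S − K): max(121.8, 0) = 121.8, max(5, 0) = 5, max(-42.47, 0) = 0
Node u (S = 125.5): V_u = e^(−0.12)·[0.5264·121.7682 + 0.4736·5.0000] = 58.9459
Node d (S = 51.01): V_d = e^(−0.12)·[0.5264·5.0000 + 0.4736·0.0000] = 2.3342
Node 0 (S = 80): V_0 = e^(−0.12)·[0.5264·58.9459 + 0.4736·2.3342] = 28.4985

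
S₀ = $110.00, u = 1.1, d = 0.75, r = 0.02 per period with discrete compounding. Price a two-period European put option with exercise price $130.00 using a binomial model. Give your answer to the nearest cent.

Risk-neutral probability p = (1 + 0.02 − 0.75)/(1.1 − 0.75) = 0.2700/0.3500 = 0.7714
Terminal stock prices: S_uu = 133.1, S_ud = 90.75, S_dd = 61.88
Terminal payoffs (K − S): max(-3.1, 0) = 0, max(39.25, 0) = 39.25, max(68.12, 0) = 68.12
Node u (S = 121): V_u = 1/1.02·[0.7714·0.0000 + 0.2286·39.2500] = 8.7955
Node d (S = 82.5): V_d = 1/1.02·[0.7714·39.2500 + 0.2286·68.1250] = 44.9510
Node 0 (S = 110): V_0 = 1/1.02·[0.7714·8.7955 + 0.2286·44.9510] = 16.7251

$16.73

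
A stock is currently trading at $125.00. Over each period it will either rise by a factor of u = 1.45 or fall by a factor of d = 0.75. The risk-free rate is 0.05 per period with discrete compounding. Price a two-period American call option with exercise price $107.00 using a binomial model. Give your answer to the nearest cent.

Risk-neutral probability p = (1 + 0.05 − 0.75)/(1.45 − 0.75) = 0.3000/0.7000 = 0.4286
Terminal stock prices: S_uu = 262.8, S_ud = 135.9, S_dd = 70.31
Terminal payoffs (S − K): max(155.8, 0) = 155.8, max(28.94, 0) = 28.94, max(-36.69, 0) = 0
Node u (S = 181.2): continuation = 1/1.05·[0.4286·155.8125 + 0.5714·28.9375] = 79.3452; exercise value = 74.2500 ≤ continuation, so V_u = 79.3452
Node d (S = 93.75): continuation = 1/1.05·[0.4286·28.9375 + 0.5714·0.0000] = 11.8112; exercise value = 0.0000 ≤ continuation, so V_d = 11.8112
Node 0 (S = 125): continuation = 1/1.05·[0.4286·79.3452 + 0.5714·11.8112] = 38.8137; exercise value = 18.0000 ≤ continuation, so V_0 = 38.8137

$38.81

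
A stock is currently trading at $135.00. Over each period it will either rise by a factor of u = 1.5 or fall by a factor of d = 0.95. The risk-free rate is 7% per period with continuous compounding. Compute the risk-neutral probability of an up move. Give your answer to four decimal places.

Risk-neutral probability p = (e^0.07 − 0.95)/(1.5 − 0.95) = 0.1225/0.5500 = 0.2227

p = 0.2227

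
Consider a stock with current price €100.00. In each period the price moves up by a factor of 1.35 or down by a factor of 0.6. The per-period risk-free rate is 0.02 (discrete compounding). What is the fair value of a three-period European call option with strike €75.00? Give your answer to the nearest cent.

€41.70

Risk-neutral probability p = (1 + 0.02 − 0.6)/(1.35 − 0.6) = 0.4200/0.7500 = 0.5600
Terminal stock prices: S_uuu = 246, S_uud = 109.4, S_udd = 48.6, S_ddd = 21.6
Terminal payoffs (S − K): max(171, 0) = 171, max(34.35, 0) = 34.35, max(-26.4, 0) = 0, max(-53.4, 0) = 0
Node uu (S = 182.3): V_uu = 1/1.02·[0.5600·171.0375 + 0.4400·34.3500] = 108.7206
Node ud (S = 81): V_ud = 1/1.02·[0.5600·34.3500 + 0.4400·0.0000] = 18.8588
Node dd (S = 36): V_dd = 1/1.02·[0.5600·0.0000 + 0.4400·0.0000] = 0.0000
Node u (S = 135): V_u = 1/1.02·[0.5600·108.7206 + 0.4400·18.8588] = 67.8249
Node d (S = 60): V_d = 1/1.02·[0.5600·18.8588 + 0.4400·0.0000] = 10.3539
Node 0 (S = 100): V_0 = 1/1.02·[0.5600·67.8249 + 0.4400·10.3539] = 41.7036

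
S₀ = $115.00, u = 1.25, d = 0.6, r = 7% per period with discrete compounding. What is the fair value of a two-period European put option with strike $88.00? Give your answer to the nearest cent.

Risk-neutral probability p = (1 + 0.07 − 0.6)/(1.25 − 0.6) = 0.4700/0.6500 = 0.7231
Terminal stock prices: S_uu = 179.7, S_ud = 86.25, S_dd = 41.4
Terminal payoffs (K − S): max(-91.69, 0) = 0, max(1.75, 0) = 1.75, max(46.6, 0) = 46.6
Node u (S = 143.8): V_u = 1/1.07·[0.7231·0.0000 + 0.2769·1.7500] = 0.4529
Node d (S = 69): V_d = 1/1.07·[0.7231·1.7500 + 0.2769·46.6000] = 13.2430
Node 0 (S = 115): V_0 = 1/1.07·[0.7231·0.4529 + 0.2769·13.2430] = 3.7334

$3.73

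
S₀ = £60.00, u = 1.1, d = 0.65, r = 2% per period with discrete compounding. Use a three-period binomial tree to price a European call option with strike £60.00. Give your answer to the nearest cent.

Risk-neutral probability p = (1 + 0.02 − 0.65)/(1.1 − 0.65) = 0.3700/0.4500 = 0.8222
Terminal stock prices: S_uuu = 79.86, S_uud = 47.19, S_udd = 27.89, S_ddd = 16.48
Terminal payoffs (S − K): max(19.86, 0) = 19.86, max(-12.81, 0) = 0, max(-32.11, 0) = 0, max(-43.52, 0) = 0
Node uu (S = 72.6): V_uu = 1/1.02·[0.8222·19.8600 + 0.1778·0.0000] = 16.0092
Node ud (S = 42.9): V_ud = 1/1.02·[0.8222·0.0000 + 0.1778·0.0000] = 0.0000
Node dd (S = 25.35): V_dd = 1/1.02·[0.8222·0.0000 + 0.1778·0.0000] = 0.0000
Node u (S = 66): V_u = 1/1.02·[0.8222·16.0092 + 0.1778·0.0000] = 12.9050
Node d (S = 39): V_d = 1/1.02·[0.8222·0.0000 + 0.1778·0.0000] = 0.0000
Node 0 (S = 60): V_0 = 1/1.02·[0.8222·12.9050 + 0.1778·0.0000] = 10.4027

£10.40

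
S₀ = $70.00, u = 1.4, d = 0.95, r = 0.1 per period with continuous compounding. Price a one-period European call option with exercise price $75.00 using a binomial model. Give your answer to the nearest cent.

$7.18

Risk-neutral probability p = (e^0.1 − 0.95)/(1.4 − 0.95) = 0.1552/0.4500 = 0.3448
Terminal stock prices: S_u = 98, S_d = 66.5
Terminal payoffs (S − K): max(23, 0) = 23, max(-8.5, 0) = 0
Node 0 (S = 70): V_0 = e^(−0.1)·[0.3448·23.0000 + 0.6552·0.0000] = 7.1762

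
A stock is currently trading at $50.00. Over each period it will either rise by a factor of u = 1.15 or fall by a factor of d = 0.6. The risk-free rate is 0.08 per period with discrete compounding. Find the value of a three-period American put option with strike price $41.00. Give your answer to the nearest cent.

$2.02

Risk-neutral probability p = (1 + 0.08 − 0.6)/(1.15 − 0.6) = 0.4800/0.5500 = 0.8727
Terminal stock prices: S_uuu = 76.04, S_uud = 39.67, S_udd = 20.7, S_ddd = 10.8
Terminal payoffs (K − S): max(-35.04, 0) = 0, max(1.325, 0) = 1.325, max(20.3, 0) = 20.3, max(30.2, 0) = 30.2
Node uu (S = 66.12): continuation = 1/1.08·[0.8727·0.0000 + 0.1273·1.3250] = 0.1561; exercise value = 0.0000 ≤ continuation, so V_uu = 0.1561
Node ud (S = 34.5): continuation = 1/1.08·[0.8727·1.3250 + 0.1273·20.3000] = 3.4630; exercise value = 6.5000 > continuation, so V_ud = 6.5000 (exercise)
Node dd (S = 18): continuation = 1/1.08·[0.8727·20.3000 + 0.1273·30.2000] = 19.9630; exercise value = 23.0000 > continuation, so V_dd = 23.0000 (exercise)
Node u (S = 57.5): continuation = 1/1.08·[0.8727·0.1561 + 0.1273·6.5000] = 0.8922; exercise value = 0.0000 ≤ continuation, so V_u = 0.8922
Node d (S = 30): continuation = 1/1.08·[0.8727·6.5000 + 0.1273·23.0000] = 7.9630; exercise value = 11.0000 > continuation, so V_d = 11.0000 (exercise)
Node 0 (S = 50): continuation = 1/1.08·[0.8727·0.8922 + 0.1273·11.0000] = 2.0172; exercise value = 0.0000 ≤ continuation, so V_0 = 2.0172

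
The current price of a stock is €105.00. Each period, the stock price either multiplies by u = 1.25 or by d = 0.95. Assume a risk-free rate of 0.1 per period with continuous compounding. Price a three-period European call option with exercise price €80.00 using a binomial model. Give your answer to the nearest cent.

Risk-neutral probability p = (e^0.1 − 0.95)/(1.25 − 0.95) = 0.1552/0.3000 = 0.5172
Terminal stock prices: S_uuu = 205.1, S_uud = 155.9, S_udd = 118.5, S_ddd = 90.02
Terminal payoffs (S − K): max(125.1, 0) = 125.1, max(75.86, 0) = 75.86, max(38.45, 0) = 38.45, max(10.02, 0) = 10.02
Node uu (S = 164.1): V_uu = e^(−0.1)·[0.5172·125.0781 + 0.4828·75.8594] = 91.6755
Node ud (S = 124.7): V_ud = e^(−0.1)·[0.5172·75.8594 + 0.4828·38.4531] = 52.3005
Node dd (S = 94.76): V_dd = e^(−0.1)·[0.5172·38.4531 + 0.4828·10.0244] = 22.3755
Node u (S = 131.2): V_u = e^(−0.1)·[0.5172·91.6755 + 0.4828·52.3005] = 65.7515
Node d (S = 99.75): V_d = e^(−0.1)·[0.5172·52.3005 + 0.4828·22.3755] = 34.2515
Node 0 (S = 105): V_0 = e^(−0.1)·[0.5172·65.7515 + 0.4828·34.2515] = 45.7345

€45.73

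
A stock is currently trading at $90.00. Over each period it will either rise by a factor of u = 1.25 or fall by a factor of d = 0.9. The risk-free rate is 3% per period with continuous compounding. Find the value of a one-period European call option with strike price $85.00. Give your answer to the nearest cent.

Risk-neutral probability p = (e^0.03 − 0.9)/(1.25 − 0.9) = 0.1305/0.3500 = 0.3727
Terminal stock prices: S_u = 112.5, S_d = 81
Terminal payoffs (S − K): max(27.5, 0) = 27.5, max(-4, 0) = 0
Node 0 (S = 90): V_0 = e^(−0.03)·[0.3727·27.5000 + 0.6273·0.0000] = 9.9471

$9.95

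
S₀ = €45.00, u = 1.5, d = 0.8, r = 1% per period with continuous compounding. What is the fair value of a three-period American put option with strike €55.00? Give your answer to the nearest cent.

Risk-neutral probability p = (e^0.01 − 0.8)/(1.5 − 0.8) = 0.2101/0.7000 = 0.3001
Terminal stock prices: S_uuu = 151.9, S_uud = 81, S_udd = 43.2, S_ddd = 23.04
Terminal payoffs (K − S): max(-96.88, 0) = 0, max(-26, 0) = 0, max(11.8, 0) = 11.8, max(31.96, 0) = 31.96
Node uu (S = 101.2): continuation = e^(−0.01)·[0.3001·0.0000 + 0.6999·0.0000] = 0.0000; exercise value = 0.0000 ≤ continuation, so V_uu = 0.0000
Node ud (S = 54): continuation = e^(−0.01)·[0.3001·0.0000 + 0.6999·11.8000] = 8.1770; exercise value = 1.0000 ≤ continuation, so V_ud = 8.1770
Node dd (S = 28.8): continuation = e^(−0.01)·[0.3001·11.8000 + 0.6999·31.9600] = 25.6527; exercise value = 26.2000 > continuation, so V_dd = 26.2000 (exercise)
Node u (S = 67.5): continuation = e^(−0.01)·[0.3001·0.0000 + 0.6999·8.1770] = 5.6663; exercise value = 0.0000 ≤ continuation, so V_u = 5.6663
Node d (S = 36): continuation = e^(−0.01)·[0.3001·8.1770 + 0.6999·26.2000] = 20.5849; exercise value = 19.0000 ≤ continuation, so V_d = 20.5849
Node 0 (S = 45): continuation = e^(−0.01)·[0.3001·5.6663 + 0.6999·20.5849] = 15.9480; exercise value = 10.0000 ≤ continuation, so V_0 = 15.9480

€15.95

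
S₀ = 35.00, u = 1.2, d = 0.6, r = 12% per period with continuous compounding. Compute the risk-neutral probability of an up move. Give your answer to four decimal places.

Risk-neutral probability p = (e^0.12 − 0.6)/(1.2 − 0.6) = 0.5275/0.6000 = 0.8792

p = 0.8792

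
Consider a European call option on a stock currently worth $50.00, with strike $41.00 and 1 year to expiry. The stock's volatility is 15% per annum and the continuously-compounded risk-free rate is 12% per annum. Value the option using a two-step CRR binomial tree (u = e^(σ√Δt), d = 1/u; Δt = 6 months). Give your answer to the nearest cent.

CRR parameters: u = e^(σ√Δt) = e^(0.15·√0.5) = 1.1119, d = 1/u = 0.8994
Per-period rate: rΔt = 0.12·0.5 = 0.06, so R = e^0.06 = 1.0618
Risk-neutral probability p = (e^0.06 − 0.8994)/(1.1119 − 0.8994) = 0.1625/0.2125 = 0.7645
Terminal stock prices: S_uu = 61.82, S_ud = 50, S_dd = 40.44
Terminal payoffs (S − K): max(20.82, 0) = 20.82, max(9, 0) = 9, max(-0.5571, 0) = 0
Node u (S = 55.59): V_u = e^(−0.06)·[0.7645·20.8156 + 0.2355·9.0000] = 16.9824
Node d (S = 44.97): V_d = e^(−0.06)·[0.7645·9.0000 + 0.2355·0.0000] = 6.4795
Node 0 (S = 50): V_0 = e^(−0.06)·[0.7645·16.9824 + 0.2355·6.4795] = 13.6637

$13.66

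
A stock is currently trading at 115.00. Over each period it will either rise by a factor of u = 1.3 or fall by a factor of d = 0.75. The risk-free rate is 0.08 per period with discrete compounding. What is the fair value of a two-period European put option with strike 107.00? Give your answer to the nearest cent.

5.80

Risk-neutral probability p = (1 + 0.08 − 0.75)/(1.3 − 0.75) = 0.3300/0.5500 = 0.6000
Terminal stock prices: S_uu = 194.4, S_ud = 112.1, S_dd = 64.69
Terminal payoffs (K − S): max(-87.35, 0) = 0, max(-5.125, 0) = 0, max(42.31, 0) = 42.31
Node u (S = 149.5): V_u = 1/1.08·[0.6000·0.0000 + 0.4000·0.0000] = 0.0000
Node d (S = 86.25): V_d = 1/1.08·[0.6000·0.0000 + 0.4000·42.3125] = 15.6713
Node 0 (S = 115): V_0 = 1/1.08·[0.6000·0.0000 + 0.4000·15.6713] = 5.8042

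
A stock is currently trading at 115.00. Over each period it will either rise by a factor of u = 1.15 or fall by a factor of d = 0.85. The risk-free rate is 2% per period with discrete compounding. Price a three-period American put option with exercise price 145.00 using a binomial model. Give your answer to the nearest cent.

Risk-neutral probability p = (1 + 0.02 − 0.85)/(1.15 − 0.85) = 0.1700/0.3000 = 0.5667
Terminal stock prices: S_uuu = 174.9, S_uud = 129.3, S_udd = 95.55, S_ddd = 70.62
Terminal payoffs (K − S): max(-29.9, 0) = 0, max(15.73, 0) = 15.73, max(49.45, 0) = 49.45, max(74.38, 0) = 74.38
Node uu (S = 152.1): continuation = 1/1.02·[0.5667·0.0000 + 0.4333·15.7256] = 6.6808; exercise value = 0.0000 ≤ continuation, so V_uu = 6.6808
Node ud (S = 112.4): continuation = 1/1.02·[0.5667·15.7256 + 0.4333·49.4494] = 29.7444; exercise value = 32.5875 > continuation, so V_ud = 32.5875 (exercise)
Node dd (S = 83.09): continuation = 1/1.02·[0.5667·49.4494 + 0.4333·74.3756] = 59.0694; exercise value = 61.9125 > continuation, so V_dd = 61.9125 (exercise)
Node u (S = 132.2): continuation = 1/1.02·[0.5667·6.6808 + 0.4333·32.5875] = 17.5559; exercise value = 12.7500 ≤ continuation, so V_u = 17.5559
Node d (S = 97.75): continuation = 1/1.02·[0.5667·32.5875 + 0.4333·61.9125] = 44.4069; exercise value = 47.2500 > continuation, so V_d = 47.2500 (exercise)
Node 0 (S = 115): continuation = 1/1.02·[0.5667·17.5559 + 0.4333·47.2500] = 29.8268; exercise value = 30.0000 > continuation, so V_0 = 30.0000 (exercise)

30.00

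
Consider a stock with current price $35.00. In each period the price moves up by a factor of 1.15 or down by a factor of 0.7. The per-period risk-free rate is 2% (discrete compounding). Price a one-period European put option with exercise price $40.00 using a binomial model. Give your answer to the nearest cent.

Risk-neutral probability p = (1 + 0.02 − 0.7)/(1.15 − 0.7) = 0.3200/0.4500 = 0.7111
Terminal stock prices: S_u = 40.25, S_d = 24.5
Terminal payoffs (K − S): max(-0.25, 0) = 0, max(15.5, 0) = 15.5
Node 0 (S = 35): V_0 = 1/1.02·[0.7111·0.0000 + 0.2889·15.5000] = 4.3900

$4.39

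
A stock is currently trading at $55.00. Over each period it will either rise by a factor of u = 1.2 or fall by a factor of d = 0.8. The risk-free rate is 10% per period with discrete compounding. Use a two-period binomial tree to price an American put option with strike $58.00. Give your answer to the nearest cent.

Risk-neutral probability p = (1 + 0.1 − 0.8)/(1.2 − 0.8) = 0.3000/0.4000 = 0.7500
Terminal stock prices: S_uu = 79.2, S_ud = 52.8, S_dd = 35.2
Terminal payoffs (K − S): max(-21.2, 0) = 0, max(5.2, 0) = 5.2, max(22.8, 0) = 22.8
Node u (S = 66): continuation = 1/1.1·[0.7500·0.0000 + 0.2500·5.2000] = 1.1818; exercise value = 0.0000 ≤ continuation, so V_u = 1.1818
Node d (S = 44): continuation = 1/1.1·[0.7500·5.2000 + 0.2500·22.8000] = 8.7273; exercise value = 14.0000 > continuation, so V_d = 14.0000 (exercise)
Node 0 (S = 55): continuation = 1/1.1·[0.7500·1.1818 + 0.2500·14.0000] = 3.9876; exercise value = 3.0000 ≤ continuation, so V_0 = 3.9876

$3.99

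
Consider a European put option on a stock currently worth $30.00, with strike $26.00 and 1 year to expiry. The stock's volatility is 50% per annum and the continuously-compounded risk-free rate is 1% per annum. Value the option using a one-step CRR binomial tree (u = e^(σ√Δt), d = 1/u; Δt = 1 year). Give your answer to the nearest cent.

$4.73

CRR parameters: u = e^(σ√Δt) = e^(0.5·√1) = 1.6487, d = 1/u = 0.6065
Per-period rate: rΔt = 0.01·1 = 0.01, so R = e^0.01 = 1.0101
Risk-neutral probability p = (e^0.01 − 0.6065)/(1.6487 − 0.6065) = 0.4035/1.0422 = 0.3872
Terminal stock prices: S_u = 49.46, S_d = 18.2
Terminal payoffs (K − S): max(-23.46, 0) = 0, max(7.804, 0) = 7.804
Node 0 (S = 30): V_0 = e^(−0.01)·[0.3872·0.0000 + 0.6128·7.8041] = 4.7349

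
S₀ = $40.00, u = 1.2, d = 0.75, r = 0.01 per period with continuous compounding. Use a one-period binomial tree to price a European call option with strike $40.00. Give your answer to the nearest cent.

Risk-neutral probability p = (e^0.01 − 0.75)/(1.2 − 0.75) = 0.2601/0.4500 = 0.5779
Terminal stock prices: S_u = 48, S_d = 30
Terminal payoffs (S − K): max(8, 0) = 8, max(-10, 0) = 0
Node 0 (S = 40): V_0 = e^(−0.01)·[0.5779·8.0000 + 0.4221·0.0000] = 4.5771

$4.58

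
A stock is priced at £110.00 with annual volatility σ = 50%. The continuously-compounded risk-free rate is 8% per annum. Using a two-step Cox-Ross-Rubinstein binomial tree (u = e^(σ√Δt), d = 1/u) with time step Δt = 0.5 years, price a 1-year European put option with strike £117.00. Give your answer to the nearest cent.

£19.55

CRR parameters: u = e^(σ√Δt) = e^(0.5·√0.5) = 1.4241, d = 1/u = 0.7022
Per-period rate: rΔt = 0.08·0.5 = 0.04, so R = e^0.04 = 1.0408
Risk-neutral probability p = (e^0.04 − 0.7022)/(1.4241 − 0.7022) = 0.3386/0.7219 = 0.4691
Terminal stock prices: S_uu = 223.1, S_ud = 110, S_dd = 54.24
Terminal payoffs (K − S): max(-106.1, 0) = 0, max(7, 0) = 7, max(62.76, 0) = 62.76
Node u (S = 156.7): V_u = e^(−0.04)·[0.4691·0.0000 + 0.5309·7.0000] = 3.5709
Node d (S = 77.24): V_d = e^(−0.04)·[0.4691·7.0000 + 0.5309·62.7624] = 35.1716
Node 0 (S = 110): V_0 = e^(−0.04)·[0.4691·3.5709 + 0.5309·35.1716] = 19.5514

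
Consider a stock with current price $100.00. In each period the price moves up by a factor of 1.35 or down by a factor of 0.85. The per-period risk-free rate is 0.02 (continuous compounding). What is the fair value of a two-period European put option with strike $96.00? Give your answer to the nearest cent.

$9.93

Risk-neutral probability p = (e^0.02 − 0.85)/(1.35 − 0.85) = 0.1702/0.5000 = 0.3404
Terminal stock prices: S_uu = 182.3, S_ud = 114.8, S_dd = 72.25
Terminal payoffs (K − S): max(-86.25, 0) = 0, max(-18.75, 0) = 0, max(23.75, 0) = 23.75
Node u (S = 135): V_u = e^(−0.02)·[0.3404·0.0000 + 0.6596·0.0000] = 0.0000
Node d (S = 85): V_d = e^(−0.02)·[0.3404·0.0000 + 0.6596·23.7500] = 15.3552
Node 0 (S = 100): V_0 = e^(−0.02)·[0.3404·0.0000 + 0.6596·15.3552] = 9.9277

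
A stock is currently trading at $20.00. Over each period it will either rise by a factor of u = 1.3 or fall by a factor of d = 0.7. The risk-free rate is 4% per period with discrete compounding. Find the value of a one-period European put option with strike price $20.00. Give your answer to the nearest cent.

Risk-neutral probability p = (1 + 0.04 − 0.7)/(1.3 − 0.7) = 0.3400/0.6000 = 0.5667
Terminal stock prices: S_u = 26, S_d = 14
Terminal payoffs (K − S): max(-6, 0) = 0, max(6, 0) = 6
Node 0 (S = 20): V_0 = 1/1.04·[0.5667·0.0000 + 0.4333·6.0000] = 2.5000

$2.50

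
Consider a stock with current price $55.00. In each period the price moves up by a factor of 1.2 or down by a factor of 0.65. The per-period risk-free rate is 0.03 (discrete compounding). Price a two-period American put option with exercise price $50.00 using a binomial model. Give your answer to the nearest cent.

$5.71

Risk-neutral probability p = (1 + 0.03 − 0.65)/(1.2 − 0.65) = 0.3800/0.5500 = 0.6909
Terminal stock prices: S_uu = 79.2, S_ud = 42.9, S_dd = 23.24
Terminal payoffs (K − S): max(-29.2, 0) = 0, max(7.1, 0) = 7.1, max(26.76, 0) = 26.76
Node u (S = 66): continuation = 1/1.03·[0.6909·0.0000 + 0.3091·7.1000] = 2.1306; exercise value = 0.0000 ≤ continuation, so V_u = 2.1306
Node d (S = 35.75): continuation = 1/1.03·[0.6909·7.1000 + 0.3091·26.7625] = 12.7937; exercise value = 14.2500 > continuation, so V_d = 14.2500 (exercise)
Node 0 (S = 55): continuation = 1/1.03·[0.6909·2.1306 + 0.3091·14.2500] = 5.7055; exercise value = 0.0000 ≤ continuation, so V_0 = 5.7055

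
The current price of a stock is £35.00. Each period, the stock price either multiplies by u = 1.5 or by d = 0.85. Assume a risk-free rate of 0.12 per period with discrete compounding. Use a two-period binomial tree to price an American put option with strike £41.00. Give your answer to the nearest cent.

£6.00

Risk-neutral probability p = (1 + 0.12 − 0.85)/(1.5 − 0.85) = 0.2700/0.6500 = 0.4154
Terminal stock prices: S_uu = 78.75, S_ud = 44.62, S_dd = 25.29
Terminal payoffs (K − S): max(-37.75, 0) = 0, max(-3.625, 0) = 0, max(15.71, 0) = 15.71
Node u (S = 52.5): continuation = 1/1.12·[0.4154·0.0000 + 0.5846·0.0000] = 0.0000; exercise value = 0.0000 ≤ continuation, so V_u = 0.0000
Node d (S = 29.75): continuation = 1/1.12·[0.4154·0.0000 + 0.5846·15.7125] = 8.2016; exercise value = 11.2500 > continuation, so V_d = 11.2500 (exercise)
Node 0 (S = 35): continuation = 1/1.12·[0.4154·0.0000 + 0.5846·11.2500] = 5.8723; exercise value = 6.0000 > continuation, so V_0 = 6.0000 (exercise)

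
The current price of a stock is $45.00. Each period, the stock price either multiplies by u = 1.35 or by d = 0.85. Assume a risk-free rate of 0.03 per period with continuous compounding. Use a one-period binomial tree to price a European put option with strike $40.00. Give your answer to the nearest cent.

$1.09

Risk-neutral probability p = (e^0.03 − 0.85)/(1.35 − 0.85) = 0.1805/0.5000 = 0.3609
Terminal stock prices: S_u = 60.75, S_d = 38.25
Terminal payoffs (K − S): max(-20.75, 0) = 0, max(1.75, 0) = 1.75
Node 0 (S = 45): V_0 = e^(−0.03)·[0.3609·0.0000 + 0.6391·1.7500] = 1.0854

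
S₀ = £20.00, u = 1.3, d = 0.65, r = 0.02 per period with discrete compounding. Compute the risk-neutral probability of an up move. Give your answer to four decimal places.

p = 0.5692

Risk-neutral probability p = (1 + 0.02 − 0.65)/(1.3 − 0.65) = 0.3700/0.6500 = 0.5692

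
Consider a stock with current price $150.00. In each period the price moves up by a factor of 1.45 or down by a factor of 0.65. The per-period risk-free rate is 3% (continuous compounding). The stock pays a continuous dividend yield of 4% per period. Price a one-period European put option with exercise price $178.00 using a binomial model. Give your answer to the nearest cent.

$44.91

Per-period risk-free factor R = e^0.03 = 1.0305; dividend-adjusted growth = e^(0.03−0.04) = 0.9900.
Risk-neutral probability p = (0.9900 − 0.65)/(1.45 − 0.65) = 0.3400/0.8000 = 0.4251
Terminal stock prices: S_u = 217.5, S_d = 97.5
Terminal payoffs (K − S): max(-39.5, 0) = 0, max(80.5, 0) = 80.5
Node 0 (S = 150): V_0 = e^(−0.03)·[0.4251·0.0000 + 0.5749·80.5000] = 44.9146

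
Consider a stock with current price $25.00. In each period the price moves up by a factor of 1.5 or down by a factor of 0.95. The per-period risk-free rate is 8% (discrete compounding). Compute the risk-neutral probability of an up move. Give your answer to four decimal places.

Risk-neutral probability p = (1 + 0.08 − 0.95)/(1.5 − 0.95) = 0.1300/0.5500 = 0.2364

p = 0.2364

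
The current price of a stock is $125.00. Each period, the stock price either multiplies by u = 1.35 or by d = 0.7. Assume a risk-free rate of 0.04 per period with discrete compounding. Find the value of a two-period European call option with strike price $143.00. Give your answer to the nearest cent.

$21.45

Risk-neutral probability p = (1 + 0.04 − 0.7)/(1.35 − 0.7) = 0.3400/0.6500 = 0.5231
Terminal stock prices: S_uu = 227.8, S_ud = 118.1, S_dd = 61.25
Terminal payoffs (S − K): max(84.81, 0) = 84.81, max(-24.88, 0) = 0, max(-81.75, 0) = 0
Node u (S = 168.8): V_u = 1/1.04·[0.5231·84.8125 + 0.4769·0.0000] = 42.6572
Node d (S = 87.5): V_d = 1/1.04·[0.5231·0.0000 + 0.4769·0.0000] = 0.0000
Node 0 (S = 125): V_0 = 1/1.04·[0.5231·42.6572 + 0.4769·0.0000] = 21.4548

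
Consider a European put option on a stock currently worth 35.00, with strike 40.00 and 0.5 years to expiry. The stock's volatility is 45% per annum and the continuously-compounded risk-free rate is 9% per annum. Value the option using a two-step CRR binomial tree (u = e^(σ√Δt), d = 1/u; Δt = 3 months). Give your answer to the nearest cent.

6.72

CRR parameters: u = e^(σ√Δt) = e^(0.45·√0.25) = 1.2523, d = 1/u = 0.7985
Per-period rate: rΔt = 0.09·0.25 = 0.0225, so R = e^0.0225 = 1.0228
Risk-neutral probability p = (e^0.0225 − 0.7985)/(1.2523 − 0.7985) = 0.2242/0.4538 = 0.4941
Terminal stock prices: S_uu = 54.89, S_ud = 35, S_dd = 22.32
Terminal payoffs (K − S): max(-14.89, 0) = 0, max(5, 0) = 5, max(17.68, 0) = 17.68
Node u (S = 43.83): V_u = e^(−0.0225)·[0.4941·0.0000 + 0.5059·5.0000] = 2.4731
Node d (S = 27.95): V_d = e^(−0.0225)·[0.4941·5.0000 + 0.5059·17.6830] = 11.1620
Node 0 (S = 35): V_0 = e^(−0.0225)·[0.4941·2.4731 + 0.5059·11.1620] = 6.7157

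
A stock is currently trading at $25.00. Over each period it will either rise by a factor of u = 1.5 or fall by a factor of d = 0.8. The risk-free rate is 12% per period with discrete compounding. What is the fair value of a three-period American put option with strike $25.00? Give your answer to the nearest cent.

$2.52

Risk-neutral probability p = (1 + 0.12 − 0.8)/(1.5 − 0.8) = 0.3200/0.7000 = 0.4571
Terminal stock prices: S_uuu = 84.38, S_uud = 45, S_udd = 24, S_ddd = 12.8
Terminal payoffs (K − S): max(-59.38, 0) = 0, max(-20, 0) = 0, max(1, 0) = 1, max(12.2, 0) = 12.2
Node uu (S = 56.25): continuation = 1/1.12·[0.4571·0.0000 + 0.5429·0.0000] = 0.0000; exercise value = 0.0000 ≤ continuation, so V_uu = 0.0000
Node ud (S = 30): continuation = 1/1.12·[0.4571·0.0000 + 0.5429·1.0000] = 0.4847; exercise value = 0.0000 ≤ continuation, so V_ud = 0.4847
Node dd (S = 16): continuation = 1/1.12·[0.4571·1.0000 + 0.5429·12.2000] = 6.3214; exercise value = 9.0000 > continuation, so V_dd = 9.0000 (exercise)
Node u (S = 37.5): continuation = 1/1.12·[0.4571·0.0000 + 0.5429·0.4847] = 0.2349; exercise value = 0.0000 ≤ continuation, so V_u = 0.2349
Node d (S = 20): continuation = 1/1.12·[0.4571·0.4847 + 0.5429·9.0000] = 4.5601; exercise value = 5.0000 > continuation, so V_d = 5.0000 (exercise)
Node 0 (S = 25): continuation = 1/1.12·[0.4571·0.2349 + 0.5429·5.0000] = 2.5194; exercise value = 0.0000 ≤ continuation, so V_0 = 2.5194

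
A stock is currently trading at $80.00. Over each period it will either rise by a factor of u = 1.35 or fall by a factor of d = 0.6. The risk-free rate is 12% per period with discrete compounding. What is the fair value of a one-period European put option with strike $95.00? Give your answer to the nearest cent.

$12.87

Risk-neutral probability p = (1 + 0.12 − 0.6)/(1.35 − 0.6) = 0.5200/0.7500 = 0.6933
Terminal stock prices: S_u = 108, S_d = 48
Terminal payoffs (K − S): max(-13, 0) = 0, max(47, 0) = 47
Node 0 (S = 80): V_0 = 1/1.12·[0.6933·0.0000 + 0.3067·47.0000] = 12.8690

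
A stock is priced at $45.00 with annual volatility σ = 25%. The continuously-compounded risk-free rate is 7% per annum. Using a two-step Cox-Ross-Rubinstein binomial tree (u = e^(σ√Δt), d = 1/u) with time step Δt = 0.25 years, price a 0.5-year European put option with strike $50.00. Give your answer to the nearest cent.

$5.46

CRR parameters: u = e^(σ√Δt) = e^(0.25·√0.25) = 1.1331, d = 1/u = 0.8825
Per-period rate: rΔt = 0.07·0.25 = 0.0175, so R = e^0.0175 = 1.0177
Risk-neutral probability p = (e^0.0175 − 0.8825)/(1.1331 − 0.8825) = 0.1352/0.2507 = 0.5392
Terminal stock prices: S_uu = 57.78, S_ud = 45, S_dd = 35.05
Terminal payoffs (K − S): max(-7.781, 0) = 0, max(5, 0) = 5, max(14.95, 0) = 14.95
Node u (S = 50.99): V_u = e^(−0.0175)·[0.5392·0.0000 + 0.4608·5.0000] = 2.2639
Node d (S = 39.71): V_d = e^(−0.0175)·[0.5392·5.0000 + 0.4608·14.9540] = 9.4203
Node 0 (S = 45): V_0 = e^(−0.0175)·[0.5392·2.2639 + 0.4608·9.4203] = 5.4649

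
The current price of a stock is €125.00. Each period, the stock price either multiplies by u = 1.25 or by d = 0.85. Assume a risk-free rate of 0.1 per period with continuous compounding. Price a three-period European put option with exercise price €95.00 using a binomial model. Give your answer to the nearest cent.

€0.64

Risk-neutral probability p = (e^0.1 − 0.85)/(1.25 − 0.85) = 0.2552/0.4000 = 0.6379
Terminal stock prices: S_uuu = 244.1, S_uud = 166, S_udd = 112.9, S_ddd = 76.77
Terminal payoffs (K − S): max(-149.1, 0) = 0, max(-71.02, 0) = 0, max(-17.89, 0) = 0, max(18.23, 0) = 18.23
Node uu (S = 195.3): V_uu = e^(−0.1)·[0.6379·0.0000 + 0.3621·0.0000] = 0.0000
Node ud (S = 132.8): V_ud = e^(−0.1)·[0.6379·0.0000 + 0.3621·0.0000] = 0.0000
Node dd (S = 90.31): V_dd = e^(−0.1)·[0.6379·0.0000 + 0.3621·18.2344] = 5.9739
Node u (S = 156.2): V_u = e^(−0.1)·[0.6379·0.0000 + 0.3621·0.0000] = 0.0000
Node d (S = 106.2): V_d = e^(−0.1)·[0.6379·0.0000 + 0.3621·5.9739] = 1.9571
Node 0 (S = 125): V_0 = e^(−0.1)·[0.6379·0.0000 + 0.3621·1.9571] = 0.6412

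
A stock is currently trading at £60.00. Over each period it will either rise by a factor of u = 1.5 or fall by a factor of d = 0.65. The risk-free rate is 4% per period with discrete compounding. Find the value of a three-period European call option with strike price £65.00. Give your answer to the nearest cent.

£18.72

Risk-neutral probability p = (1 + 0.04 − 0.65)/(1.5 − 0.65) = 0.3900/0.8500 = 0.4588
Terminal stock prices: S_uuu = 202.5, S_uud = 87.75, S_udd = 38.03, S_ddd = 16.48
Terminal payoffs (S − K): max(137.5, 0) = 137.5, max(22.75, 0) = 22.75, max(-26.97, 0) = 0, max(-48.52, 0) = 0
Node uu (S = 135): V_uu = 1/1.04·[0.4588·137.5000 + 0.5412·22.7500] = 72.5000
Node ud (S = 58.5): V_ud = 1/1.04·[0.4588·22.7500 + 0.5412·0.0000] = 10.0368
Node dd (S = 25.35): V_dd = 1/1.04·[0.4588·0.0000 + 0.5412·0.0000] = 0.0000
Node u (S = 90): V_u = 1/1.04·[0.4588·72.5000 + 0.5412·10.0368] = 37.2080
Node d (S = 39): V_d = 1/1.04·[0.4588·10.0368 + 0.5412·0.0000] = 4.4280
Node 0 (S = 60): V_0 = 1/1.04·[0.4588·37.2080 + 0.5412·4.4280] = 18.7195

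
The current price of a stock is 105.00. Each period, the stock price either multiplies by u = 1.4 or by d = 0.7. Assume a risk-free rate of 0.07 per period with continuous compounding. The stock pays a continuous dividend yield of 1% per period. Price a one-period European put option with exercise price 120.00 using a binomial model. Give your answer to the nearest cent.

Per-period risk-free factor R = e^0.07 = 1.0725; dividend-adjusted growth = e^(0.07−0.01) = 1.0618.
Risk-neutral probability p = (1.0618 − 0.7)/(1.4 − 0.7) = 0.3618/0.7000 = 0.5169
Terminal stock prices: S_u = 147, S_d = 73.5
Terminal payoffs (K − S): max(-27, 0) = 0, max(46.5, 0) = 46.5
Node 0 (S = 105): V_0 = e^(−0.07)·[0.5169·0.0000 + 0.4831·46.5000] = 20.9450

20.95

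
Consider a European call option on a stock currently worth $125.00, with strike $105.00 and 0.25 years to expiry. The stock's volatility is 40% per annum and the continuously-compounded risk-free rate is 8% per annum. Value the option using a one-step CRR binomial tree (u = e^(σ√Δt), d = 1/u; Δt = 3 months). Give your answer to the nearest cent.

CRR parameters: u = e^(σ√Δt) = e^(0.4·√0.25) = 1.2214, d = 1/u = 0.8187
Per-period rate: rΔt = 0.08·0.25 = 0.02, so R = e^0.02 = 1.0202
Risk-neutral probability p = (e^0.02 − 0.8187)/(1.2214 − 0.8187) = 0.2015/0.4027 = 0.5003
Terminal stock prices: S_u = 152.7, S_d = 102.3
Terminal payoffs (S − K): max(47.68, 0) = 47.68, max(-2.659, 0) = 0
Node 0 (S = 125): V_0 = e^(−0.02)·[0.5003·47.6753 + 0.4997·0.0000] = 23.3813

$23.38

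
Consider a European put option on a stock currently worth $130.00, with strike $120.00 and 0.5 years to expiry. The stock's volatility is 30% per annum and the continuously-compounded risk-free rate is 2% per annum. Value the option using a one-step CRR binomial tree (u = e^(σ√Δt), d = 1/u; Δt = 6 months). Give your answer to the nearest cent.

$7.78

CRR parameters: u = e^(σ√Δt) = e^(0.3·√0.5) = 1.2363, d = 1/u = 0.8089
Per-period rate: rΔt = 0.02·0.5 = 0.01, so R = e^0.01 = 1.0101
Risk-neutral probability p = (e^0.01 − 0.8089)/(1.2363 − 0.8089) = 0.2012/0.4275 = 0.4707
Terminal stock prices: S_u = 160.7, S_d = 105.2
Terminal payoffs (K − S): max(-40.72, 0) = 0, max(14.85, 0) = 14.85
Node 0 (S = 130): V_0 = e^(−0.01)·[0.4707·0.0000 + 0.5293·14.8485] = 7.7814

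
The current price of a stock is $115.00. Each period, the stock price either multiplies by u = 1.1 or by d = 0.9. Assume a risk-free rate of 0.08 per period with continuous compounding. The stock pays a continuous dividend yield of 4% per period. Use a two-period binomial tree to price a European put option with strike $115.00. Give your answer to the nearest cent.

$2.04

Per-period risk-free factor R = e^0.08 = 1.0833; dividend-adjusted growth = e^(0.08−0.04) = 1.0408.
Risk-neutral probability p = (1.0408 − 0.9)/(1.1 − 0.9) = 0.1408/0.2000 = 0.7041
Terminal stock prices: S_uu = 139.2, S_ud = 113.9, S_dd = 93.15
Terminal payoffs (K − S): max(-24.15, 0) = 0, max(1.15, 0) = 1.15, max(21.85, 0) = 21.85
Node u (S = 126.5): V_u = e^(−0.08)·[0.7041·0.0000 + 0.2959·1.1500] = 0.3142
Node d (S = 103.5): V_d = e^(−0.08)·[0.7041·1.1500 + 0.2959·21.8500] = 6.7167
Node 0 (S = 115): V_0 = e^(−0.08)·[0.7041·0.3142 + 0.2959·6.7167] = 2.0391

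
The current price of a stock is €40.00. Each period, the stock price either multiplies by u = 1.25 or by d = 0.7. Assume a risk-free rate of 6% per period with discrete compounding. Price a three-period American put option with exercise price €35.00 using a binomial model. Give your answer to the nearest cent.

€3.01

Risk-neutral probability p = (1 + 0.06 − 0.7)/(1.25 − 0.7) = 0.3600/0.5500 = 0.6545
Terminal stock prices: S_uuu = 78.12, S_uud = 43.75, S_udd = 24.5, S_ddd = 13.72
Terminal payoffs (K − S): max(-43.12, 0) = 0, max(-8.75, 0) = 0, max(10.5, 0) = 10.5, max(21.28, 0) = 21.28
Node uu (S = 62.5): continuation = 1/1.06·[0.6545·0.0000 + 0.3455·0.0000] = 0.0000; exercise value = 0.0000 ≤ continuation, so V_uu = 0.0000
Node ud (S = 35): continuation = 1/1.06·[0.6545·0.0000 + 0.3455·10.5000] = 3.4220; exercise value = 0.0000 ≤ continuation, so V_ud = 3.4220
Node dd (S = 19.6): continuation = 1/1.06·[0.6545·10.5000 + 0.3455·21.2800] = 13.4189; exercise value = 15.4000 > continuation, so V_dd = 15.4000 (exercise)
Node u (S = 50): continuation = 1/1.06·[0.6545·0.0000 + 0.3455·3.4220] = 1.1152; exercise value = 0.0000 ≤ continuation, so V_u = 1.1152
Node d (S = 28): continuation = 1/1.06·[0.6545·3.4220 + 0.3455·15.4000] = 7.1319; exercise value = 7.0000 ≤ continuation, so V_d = 7.1319
Node 0 (S = 40): continuation = 1/1.06·[0.6545·1.1152 + 0.3455·7.1319] = 3.0129; exercise value = 0.0000 ≤ continuation, so V_0 = 3.0129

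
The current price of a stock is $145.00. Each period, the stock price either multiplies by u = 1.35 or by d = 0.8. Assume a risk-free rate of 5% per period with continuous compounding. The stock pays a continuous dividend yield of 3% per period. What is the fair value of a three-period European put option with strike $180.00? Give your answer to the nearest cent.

Per-period risk-free factor R = e^0.05 = 1.0513; dividend-adjusted growth = e^(0.05−0.03) = 1.0202.
Risk-neutral probability p = (1.0202 − 0.8)/(1.35 − 0.8) = 0.2202/0.5500 = 0.4004
Terminal stock prices: S_uuu = 356.8, S_uud = 211.4, S_udd = 125.3, S_ddd = 74.24
Terminal payoffs (K − S): max(-176.8, 0) = 0, max(-31.41, 0) = 0, max(54.72, 0) = 54.72, max(105.8, 0) = 105.8
Node uu (S = 264.3): V_uu = e^(−0.05)·[0.4004·0.0000 + 0.5996·0.0000] = 0.0000
Node ud (S = 156.6): V_ud = e^(−0.05)·[0.4004·0.0000 + 0.5996·54.7200] = 31.2117
Node dd (S = 92.8): V_dd = e^(−0.05)·[0.4004·54.7200 + 0.5996·105.7600] = 81.1640
Node u (S = 195.8): V_u = e^(−0.05)·[0.4004·0.0000 + 0.5996·31.2117] = 17.8028
Node d (S = 116): V_d = e^(−0.05)·[0.4004·31.2117 + 0.5996·81.1640] = 58.1817
Node 0 (S = 145): V_0 = e^(−0.05)·[0.4004·17.8028 + 0.5996·58.1817] = 39.9663

$39.97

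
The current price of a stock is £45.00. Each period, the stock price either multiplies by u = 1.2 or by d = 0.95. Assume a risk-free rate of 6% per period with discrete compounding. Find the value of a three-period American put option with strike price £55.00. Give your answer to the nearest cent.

Risk-neutral probability p = (1 + 0.06 − 0.95)/(1.2 − 0.95) = 0.1100/0.2500 = 0.4400
Terminal stock prices: S_uuu = 77.76, S_uud = 61.56, S_udd = 48.73, S_ddd = 38.58
Terminal payoffs (K − S): max(-22.76, 0) = 0, max(-6.56, 0) = 0, max(6.265, 0) = 6.265, max(16.42, 0) = 16.42
Node uu (S = 64.8): continuation = 1/1.06·[0.4400·0.0000 + 0.5600·0.0000] = 0.0000; exercise value = 0.0000 ≤ continuation, so V_uu = 0.0000
Node ud (S = 51.3): continuation = 1/1.06·[0.4400·0.0000 + 0.5600·6.2650] = 3.3098; exercise value = 3.7000 > continuation, so V_ud = 3.7000 (exercise)
Node dd (S = 40.61): continuation = 1/1.06·[0.4400·6.2650 + 0.5600·16.4181] = 11.2743; exercise value = 14.3875 > continuation, so V_dd = 14.3875 (exercise)
Node u (S = 54): continuation = 1/1.06·[0.4400·0.0000 + 0.5600·3.7000] = 1.9547; exercise value = 1.0000 ≤ continuation, so V_u = 1.9547
Node d (S = 42.75): continuation = 1/1.06·[0.4400·3.7000 + 0.5600·14.3875] = 9.1368; exercise value = 12.2500 > continuation, so V_d = 12.2500 (exercise)
Node 0 (S = 45): continuation = 1/1.06·[0.4400·1.9547 + 0.5600·12.2500] = 7.2831; exercise value = 10.0000 > continuation, so V_0 = 10.0000 (exercise)

£10.00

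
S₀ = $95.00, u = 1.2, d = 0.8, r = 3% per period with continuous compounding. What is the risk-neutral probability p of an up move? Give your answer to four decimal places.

Risk-neutral probability p = (e^0.03 − 0.8)/(1.2 − 0.8) = 0.2305/0.4000 = 0.5761

p = 0.5761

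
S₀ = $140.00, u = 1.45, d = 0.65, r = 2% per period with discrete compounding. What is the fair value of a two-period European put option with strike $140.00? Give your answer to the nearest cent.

$26.30

Risk-neutral probability p = (1 + 0.02 − 0.65)/(1.45 − 0.65) = 0.3700/0.8000 = 0.4625
Terminal stock prices: S_uu = 294.4, S_ud = 132, S_dd = 59.15
Terminal payoffs (K − S): max(-154.4, 0) = 0, max(8.05, 0) = 8.05, max(80.85, 0) = 80.85
Node u (S = 203): V_u = 1/1.02·[0.4625·0.0000 + 0.5375·8.0500] = 4.2420
Node d (S = 91): V_d = 1/1.02·[0.4625·8.0500 + 0.5375·80.8500] = 46.2549
Node 0 (S = 140): V_0 = 1/1.02·[0.4625·4.2420 + 0.5375·46.2549] = 26.2980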